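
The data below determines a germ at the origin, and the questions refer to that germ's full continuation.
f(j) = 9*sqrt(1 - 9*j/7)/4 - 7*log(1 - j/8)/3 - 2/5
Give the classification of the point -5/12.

There is no denominator, hence no pole anywhere.
Branch term log(1 - j/(8)): argument at -5/12 is 101/96, nonzero, so -5/12 is not its branch point (a point on a principal cut is still regular for the continued germ).
Branch term sqrt(1 - j/(7/9)): argument at -5/12 is 43/28, nonzero, so -5/12 is not its branch point (a point on a principal cut is still regular for the continued germ).
So the germ continues analytically to -5/12.

The point is a regular point.


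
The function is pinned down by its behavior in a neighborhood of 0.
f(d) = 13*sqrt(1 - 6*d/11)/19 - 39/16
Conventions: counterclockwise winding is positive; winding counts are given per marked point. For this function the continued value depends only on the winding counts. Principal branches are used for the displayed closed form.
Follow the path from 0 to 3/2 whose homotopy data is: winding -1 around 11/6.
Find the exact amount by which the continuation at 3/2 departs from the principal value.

The rational part is single-valued and drops out of the difference; each branch term changes only by its own monodromy.
(13/19)*sqrt(1 - d/(11/6)): winding -1 is odd, the square root flips sign, contributing -2*(13/19)*sqrt(1 - (3/2)/(11/6)) = -2*(13/19)*sqrt(2/11) = -(26/209)*sqrt(22).
Summing the contributions at d = 3/2 gives -(26/209)*sqrt(22).

Continued minus principal equals -(26/209)*sqrt(22).


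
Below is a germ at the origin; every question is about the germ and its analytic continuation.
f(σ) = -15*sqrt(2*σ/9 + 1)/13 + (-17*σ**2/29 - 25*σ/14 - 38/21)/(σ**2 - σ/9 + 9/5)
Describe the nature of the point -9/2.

The point is an algebraic (square-root) branch point.

The term (-15/13)*sqrt(1 - σ/(-9/2)) has argument 1 - -9/2/(-9/2) = 0 at -9/2: a square-root (algebraic, two-sheeted) branch point; the remaining terms are analytic or single-valued there.


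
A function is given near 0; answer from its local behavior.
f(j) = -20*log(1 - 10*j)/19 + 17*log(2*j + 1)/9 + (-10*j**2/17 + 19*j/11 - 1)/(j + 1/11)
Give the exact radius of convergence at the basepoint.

Denominator factor (j + 1/11): pole of order 1 at -1/11, modulus 1/11.
Branch term (-20/19)*log(1 - j/(1/10)): its argument vanishes at j = 1/10, a logarithmic branch point, modulus 1/10.
Branch term (17/9)*log(1 - j/(-1/2)): its argument vanishes at j = -1/2, a logarithmic branch point, modulus 1/2.
The radius of convergence is the smallest modulus among the singular points: 1/11.

The radius of convergence is 1/11.


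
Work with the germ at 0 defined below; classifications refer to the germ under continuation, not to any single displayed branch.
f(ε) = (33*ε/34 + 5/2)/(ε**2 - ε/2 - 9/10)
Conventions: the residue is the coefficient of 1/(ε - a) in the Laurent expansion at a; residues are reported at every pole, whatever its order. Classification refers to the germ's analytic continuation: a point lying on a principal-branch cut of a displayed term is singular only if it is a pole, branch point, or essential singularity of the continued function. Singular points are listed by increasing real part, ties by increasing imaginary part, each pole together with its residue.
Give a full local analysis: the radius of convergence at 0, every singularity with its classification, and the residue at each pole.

Radius of convergence at 0: -1/4 + (1/20)*sqrt(385).
At 1/4 - (1/20)*sqrt(385): a pole of order 1; residue 33/68 - (373/5236)*sqrt(385).
At 1/4 + (1/20)*sqrt(385): a pole of order 1; residue 33/68 + (373/5236)*sqrt(385).

Denominator factor (ε**2 - ε/2 - 9/10): discriminant 77/20, real irrational roots 1/4 + (1/20)*sqrt(385) and 1/4 - (1/20)*sqrt(385); poles of order 1, moduli 1/4 + (1/20)*sqrt(385) and -1/4 + (1/20)*sqrt(385).
The radius of convergence is the smallest modulus among the singular points: -1/4 + (1/20)*sqrt(385).
The factor ε**2 - ε/2 - 9/10 splits as (ε - a)(ε - a') with a = 1/4 - (1/20)*sqrt(385), a' = 1/4 + (1/20)*sqrt(385). At the order-1 pole a set g(ε) = (ε - a)*f(ε) = [33*ε/34 + 5/2] / (ε - a').
Simple pole: residue = g(a) at a = 1/4 - (1/20)*sqrt(385), which is 33/68 - (373/5236)*sqrt(385).
The factor ε**2 - ε/2 - 9/10 splits as (ε - a)(ε - a') with a = 1/4 + (1/20)*sqrt(385), a' = 1/4 - (1/20)*sqrt(385). At the order-1 pole a set g(ε) = (ε - a)*f(ε) = [33*ε/34 + 5/2] / (ε - a').
Simple pole: residue = g(a) at a = 1/4 + (1/20)*sqrt(385), which is 33/68 + (373/5236)*sqrt(385).
List the singular points by increasing real part (a conjugate pair: the negative imaginary part first).


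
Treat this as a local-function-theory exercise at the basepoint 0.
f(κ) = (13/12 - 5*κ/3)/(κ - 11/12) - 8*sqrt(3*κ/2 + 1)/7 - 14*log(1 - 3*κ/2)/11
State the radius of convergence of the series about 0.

Denominator factor (κ - 11/12): pole of order 1 at 11/12, modulus 11/12.
Branch term (-8/7)*sqrt(1 - κ/(-2/3)): its argument vanishes at κ = -2/3, a square-root branch point, modulus 2/3.
Branch term (-14/11)*log(1 - κ/(2/3)): its argument vanishes at κ = 2/3, a logarithmic branch point, modulus 2/3.
The radius of convergence is the smallest modulus among the singular points: 2/3.

The radius of convergence is 2/3.


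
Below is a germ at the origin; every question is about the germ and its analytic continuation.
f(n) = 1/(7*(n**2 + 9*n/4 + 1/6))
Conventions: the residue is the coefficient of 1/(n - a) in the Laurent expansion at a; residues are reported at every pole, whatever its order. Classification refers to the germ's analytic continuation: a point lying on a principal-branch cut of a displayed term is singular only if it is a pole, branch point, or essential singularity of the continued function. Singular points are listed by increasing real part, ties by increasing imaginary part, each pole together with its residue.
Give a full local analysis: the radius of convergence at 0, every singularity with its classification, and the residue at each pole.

Radius of convergence at 0: 9/8 - (1/24)*sqrt(633).
At -9/8 - (1/24)*sqrt(633): a pole of order 1; residue -(4/1477)*sqrt(633).
At -9/8 + (1/24)*sqrt(633): a pole of order 1; residue (4/1477)*sqrt(633).

Denominator factor (n**2 + 9*n/4 + 1/6): discriminant 211/48, real irrational roots -9/8 + (1/24)*sqrt(633) and -9/8 - (1/24)*sqrt(633); poles of order 1, moduli 9/8 - (1/24)*sqrt(633) and 9/8 + (1/24)*sqrt(633).
The radius of convergence is the smallest modulus among the singular points: 9/8 - (1/24)*sqrt(633).
The factor n**2 + 9*n/4 + 1/6 splits as (n - a)(n - a') with a = -9/8 - (1/24)*sqrt(633), a' = -9/8 + (1/24)*sqrt(633). At the order-1 pole a set g(n) = (n - a)*f(n) = [1/7] / (n - a').
Simple pole: residue = g(a) at a = -9/8 - (1/24)*sqrt(633), which is -(4/1477)*sqrt(633).
The factor n**2 + 9*n/4 + 1/6 splits as (n - a)(n - a') with a = -9/8 + (1/24)*sqrt(633), a' = -9/8 - (1/24)*sqrt(633). At the order-1 pole a set g(n) = (n - a)*f(n) = [1/7] / (n - a').
Simple pole: residue = g(a) at a = -9/8 + (1/24)*sqrt(633), which is (4/1477)*sqrt(633).
List the singular points by increasing real part (a conjugate pair: the negative imaginary part first).


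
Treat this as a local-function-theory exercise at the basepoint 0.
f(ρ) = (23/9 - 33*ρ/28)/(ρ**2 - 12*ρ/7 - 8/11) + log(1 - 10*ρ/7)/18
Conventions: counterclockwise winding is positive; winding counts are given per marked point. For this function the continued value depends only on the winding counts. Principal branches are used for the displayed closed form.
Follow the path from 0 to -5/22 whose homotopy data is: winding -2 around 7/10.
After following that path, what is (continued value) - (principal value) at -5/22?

Continued minus principal equals -(2/9)*pi*i.

The rational part is single-valued and drops out of the difference; each branch term changes only by its own monodromy.
(1/18)*log(1 - ρ/(7/10)): each positive loop around 7/10 adds 2*pi*i to the log, so winding -2 contributes (1/18)*(-2)*2*pi*i = -(2/9)*pi*i.
Summing the contributions at ρ = -5/22 gives -(2/9)*pi*i.


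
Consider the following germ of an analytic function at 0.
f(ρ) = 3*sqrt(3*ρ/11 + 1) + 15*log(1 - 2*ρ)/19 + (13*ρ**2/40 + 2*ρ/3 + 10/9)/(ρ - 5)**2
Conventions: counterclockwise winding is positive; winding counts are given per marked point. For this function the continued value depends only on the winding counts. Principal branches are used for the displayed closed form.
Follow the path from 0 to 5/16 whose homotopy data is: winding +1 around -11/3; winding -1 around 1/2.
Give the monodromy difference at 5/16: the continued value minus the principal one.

Continued minus principal equals (-(3/22)*sqrt(2101)) - ((30/19)*pi)*i.

The rational part is single-valued and drops out of the difference; each branch term changes only by its own monodromy.
(15/19)*log(1 - ρ/(1/2)): each positive loop around 1/2 adds 2*pi*i to the log, so winding -1 contributes (15/19)*(-1)*2*pi*i = -(30/19)*pi*i.
(3)*sqrt(1 - ρ/(-11/3)): winding +1 is odd, the square root flips sign, contributing -2*(3)*sqrt(1 - (5/16)/(-11/3)) = -2*(3)*sqrt(191/176) = -(3/22)*sqrt(2101).
Summing the contributions at ρ = 5/16 gives (-(3/22)*sqrt(2101)) - ((30/19)*pi)*i.


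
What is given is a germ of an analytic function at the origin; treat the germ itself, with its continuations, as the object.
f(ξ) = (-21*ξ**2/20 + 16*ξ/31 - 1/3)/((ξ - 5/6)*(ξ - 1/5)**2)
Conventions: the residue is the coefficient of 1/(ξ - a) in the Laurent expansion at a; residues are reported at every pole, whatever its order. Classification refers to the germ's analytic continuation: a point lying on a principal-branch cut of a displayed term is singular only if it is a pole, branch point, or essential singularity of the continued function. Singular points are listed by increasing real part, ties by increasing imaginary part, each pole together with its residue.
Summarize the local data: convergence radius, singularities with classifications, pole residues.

Radius of convergence at 0: 1/5.
At 1/5: a pole of order 2; residue 29466/55955.
At 5/6: a pole of order 1; residue -70575/44764.

Denominator factor (ξ - 5/6): pole of order 1 at 5/6, modulus 5/6.
Denominator factor (ξ - 1/5)^2: pole of order 2 at 1/5, modulus 1/5.
The radius of convergence is the smallest modulus among the singular points: 1/5.
At the order-2 pole 1/5 set g(ξ) = (ξ - (1/5))^2*f(ξ) = (-21*ξ**2/20 + 16*ξ/31 - 1/3)/(ξ - 5/6).
Order-2 pole: residue = g'(a); g'(1/5) = 29466/55955, so the residue is 29466/55955.
At the order-1 pole 5/6 set g(ξ) = (ξ - (5/6))*f(ξ) = (-21*ξ**2/20 + 16*ξ/31 - 1/3)/(ξ - 1/5)**2.
Simple pole: residue = g(a) at a = 5/6, which is -70575/44764.
List the singular points by increasing real part (a conjugate pair: the negative imaginary part first).


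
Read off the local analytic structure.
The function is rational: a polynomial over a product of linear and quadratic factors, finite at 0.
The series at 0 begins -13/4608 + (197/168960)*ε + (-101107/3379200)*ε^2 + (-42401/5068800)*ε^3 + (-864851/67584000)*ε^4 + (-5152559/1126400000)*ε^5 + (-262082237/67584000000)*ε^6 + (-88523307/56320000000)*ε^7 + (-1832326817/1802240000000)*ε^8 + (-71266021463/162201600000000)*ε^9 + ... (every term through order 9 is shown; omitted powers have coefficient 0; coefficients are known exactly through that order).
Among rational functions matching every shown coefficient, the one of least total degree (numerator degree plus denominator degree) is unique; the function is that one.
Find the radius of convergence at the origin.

The radius of convergence is -2/5 + (2/5)*sqrt(51).


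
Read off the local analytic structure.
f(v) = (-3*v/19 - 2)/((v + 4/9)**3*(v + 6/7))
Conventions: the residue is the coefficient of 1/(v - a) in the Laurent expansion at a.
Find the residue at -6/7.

At the order-1 pole -6/7 set g(v) = (v - (-6/7))*f(v) = (-3*v/19 - 2)/(v + 4/9)**3.
Simple pole: residue = g(a) at a = -6/7, which is 1107351/41743.

The residue is 1107351/41743.


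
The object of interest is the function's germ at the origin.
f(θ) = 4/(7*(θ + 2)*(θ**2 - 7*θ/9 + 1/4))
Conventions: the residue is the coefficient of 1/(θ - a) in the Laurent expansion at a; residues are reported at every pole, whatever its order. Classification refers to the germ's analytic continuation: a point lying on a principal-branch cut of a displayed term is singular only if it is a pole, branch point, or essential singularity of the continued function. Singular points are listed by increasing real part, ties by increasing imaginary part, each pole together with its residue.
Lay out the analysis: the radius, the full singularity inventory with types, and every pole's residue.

Denominator factor (θ**2 - 7*θ/9 + 1/4): discriminant -32/81, complex-conjugate roots (7/18) + ((2/9)*sqrt(2))*i and (7/18) - ((2/9)*sqrt(2))*i; poles of order 1, moduli 1/2 and 1/2.
Denominator factor (θ + 2): pole of order 1 at -2, modulus 2.
The radius of convergence is the smallest modulus among the singular points: 1/2.
At the order-1 pole -2 set g(θ) = (θ - (-2))*f(θ) = 4/(7*(θ**2 - 7*θ/9 + 1/4)).
Simple pole: residue = g(a) at a = -2, which is 144/1463.
The factor θ**2 - 7*θ/9 + 1/4 splits as (θ - a)(θ - a') with a = (7/18) - ((2/9)*sqrt(2))*i, a' = (7/18) + ((2/9)*sqrt(2))*i. At the order-1 pole a set g(θ) = (θ - a)*f(θ) = [4/(7*(θ + 2))] / (θ - a').
Simple pole: residue = g(a) at a = (7/18) - ((2/9)*sqrt(2))*i, which is (-72/1463) + ((387/1463)*sqrt(2))*i.
The factor θ**2 - 7*θ/9 + 1/4 splits as (θ - a)(θ - a') with a = (7/18) + ((2/9)*sqrt(2))*i, a' = (7/18) - ((2/9)*sqrt(2))*i. At the order-1 pole a set g(θ) = (θ - a)*f(θ) = [4/(7*(θ + 2))] / (θ - a').
Simple pole: residue = g(a) at a = (7/18) + ((2/9)*sqrt(2))*i, which is (-72/1463) - ((387/1463)*sqrt(2))*i.
List the singular points by increasing real part (a conjugate pair: the negative imaginary part first).

Radius of convergence at 0: 1/2.
At -2: a pole of order 1; residue 144/1463.
At (7/18) - ((2/9)*sqrt(2))*i: a pole of order 1; residue (-72/1463) + ((387/1463)*sqrt(2))*i.
At (7/18) + ((2/9)*sqrt(2))*i: a pole of order 1; residue (-72/1463) - ((387/1463)*sqrt(2))*i.


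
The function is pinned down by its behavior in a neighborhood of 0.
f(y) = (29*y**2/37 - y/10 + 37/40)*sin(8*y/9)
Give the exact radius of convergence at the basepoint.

The radius of convergence is infinite.

The factor sin(8*y/9) is entire and contributes no finite singular point.
The polynomial part has no poles.
No finite singular points: the Taylor series at 0 converges everywhere.


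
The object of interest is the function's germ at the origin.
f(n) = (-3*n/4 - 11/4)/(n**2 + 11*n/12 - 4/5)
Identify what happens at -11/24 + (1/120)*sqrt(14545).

The denominator factor n**2 + 11*n/12 - 4/5 vanishes at -11/24 + (1/120)*sqrt(14545) and appears to the power 1; the numerator there equals -77/32 - (1/160)*sqrt(14545), nonzero, and no other factor vanishes.
Hence a pole whose order is the multiplicity, 1.

The point is a pole of order 1.


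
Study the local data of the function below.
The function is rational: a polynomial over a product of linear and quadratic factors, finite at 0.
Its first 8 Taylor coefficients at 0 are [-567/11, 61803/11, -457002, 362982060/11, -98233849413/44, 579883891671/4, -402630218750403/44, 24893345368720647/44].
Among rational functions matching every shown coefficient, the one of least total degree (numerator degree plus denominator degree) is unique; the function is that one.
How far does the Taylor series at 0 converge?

No rational of total degree below 5 reproduces all 8 coefficients; solving the [0/5] Pade equations on them gives f(σ) = -28/(11*(σ + 1)*(σ**2 - 12*σ - 2/9)**2), whose expansion matches every shown term.
Denominator factor (σ**2 - 12*σ - 2/9)^2: discriminant 1304/9, real irrational roots 6 + (1/3)*sqrt(326) and 6 - (1/3)*sqrt(326); poles of order 2, moduli 6 + (1/3)*sqrt(326) and -6 + (1/3)*sqrt(326).
Denominator factor (σ + 1): pole of order 1 at -1, modulus 1.
The radius of convergence is the smallest modulus among the singular points: -6 + (1/3)*sqrt(326).

The radius of convergence is -6 + (1/3)*sqrt(326).


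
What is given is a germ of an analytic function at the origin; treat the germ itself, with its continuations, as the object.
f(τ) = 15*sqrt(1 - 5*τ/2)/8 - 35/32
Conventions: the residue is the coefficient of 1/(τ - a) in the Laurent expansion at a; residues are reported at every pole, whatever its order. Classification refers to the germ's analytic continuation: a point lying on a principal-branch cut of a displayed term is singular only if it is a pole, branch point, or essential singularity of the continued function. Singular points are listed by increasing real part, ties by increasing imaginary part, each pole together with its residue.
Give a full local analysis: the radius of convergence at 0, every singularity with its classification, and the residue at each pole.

Radius of convergence at 0: 2/5.
At 2/5: an algebraic (square-root) branch point.

Branch term (15/8)*sqrt(1 - τ/(2/5)): its argument vanishes at τ = 2/5, a square-root branch point, modulus 2/5.
The radius of convergence is the smallest modulus among the singular points: 2/5.


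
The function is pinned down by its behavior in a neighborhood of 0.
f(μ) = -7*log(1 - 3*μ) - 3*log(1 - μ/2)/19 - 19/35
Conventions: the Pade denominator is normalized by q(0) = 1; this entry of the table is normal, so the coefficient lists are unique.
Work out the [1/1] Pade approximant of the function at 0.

The Pade approximant has numerator coefficients [-19/35, 15547207/710220]; denominator coefficients [1, -1597/1068].

Taylor coefficients needed (expand at 0): a_0 = -19/35, a_1 = 801/38, a_2 = 4791/152.
Write the denominator as Q(μ) = 1 + q1*μ. Requiring Q*f - P = O(μ^3) with deg P <= 1 kills the coefficients of μ^2..μ^2 in Q*f:
  μ^2: a_2 + q1*a_1 = 0, i.e. 4791/152 + (801/38)*q1 = 0.
Solving this linear system: q1 = -1597/1068.
The numerator is Q*f truncated at degree 1: P0 = a_0 = -19/35; P1 = a_1 + q1*a_0 = 15547207/710220.


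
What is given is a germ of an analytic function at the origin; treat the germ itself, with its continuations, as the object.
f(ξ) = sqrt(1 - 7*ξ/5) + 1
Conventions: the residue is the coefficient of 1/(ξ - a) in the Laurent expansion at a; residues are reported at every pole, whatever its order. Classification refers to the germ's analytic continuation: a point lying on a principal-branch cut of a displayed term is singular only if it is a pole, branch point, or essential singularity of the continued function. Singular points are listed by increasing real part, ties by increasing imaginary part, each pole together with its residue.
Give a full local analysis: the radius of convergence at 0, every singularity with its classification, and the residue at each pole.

Branch term (1)*sqrt(1 - ξ/(5/7)): its argument vanishes at ξ = 5/7, a square-root branch point, modulus 5/7.
The radius of convergence is the smallest modulus among the singular points: 5/7.

Radius of convergence at 0: 5/7.
At 5/7: an algebraic (square-root) branch point.


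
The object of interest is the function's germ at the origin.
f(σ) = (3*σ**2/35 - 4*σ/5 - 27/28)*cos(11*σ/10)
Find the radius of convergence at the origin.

The radius of convergence is infinite.

The factor cos(11*σ/10) is entire and contributes no finite singular point.
The polynomial part has no poles.
No finite singular points: the Taylor series at 0 converges everywhere.


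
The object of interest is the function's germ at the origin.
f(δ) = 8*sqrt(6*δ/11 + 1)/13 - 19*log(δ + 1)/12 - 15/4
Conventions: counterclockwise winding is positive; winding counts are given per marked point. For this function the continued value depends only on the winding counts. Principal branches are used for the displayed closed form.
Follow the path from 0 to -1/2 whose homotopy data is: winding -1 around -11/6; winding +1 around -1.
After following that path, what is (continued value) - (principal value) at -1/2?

The rational part is single-valued and drops out of the difference; each branch term changes only by its own monodromy.
(8/13)*sqrt(1 - δ/(-11/6)): winding -1 is odd, the square root flips sign, contributing -2*(8/13)*sqrt(1 - (-1/2)/(-11/6)) = -2*(8/13)*sqrt(8/11) = -(32/143)*sqrt(22).
(-19/12)*log(1 - δ/(-1)): each positive loop around -1 adds 2*pi*i to the log, so winding +1 contributes (-19/12)*(1)*2*pi*i = -(19/6)*pi*i.
Summing the contributions at δ = -1/2 gives (-(32/143)*sqrt(22)) - ((19/6)*pi)*i.

Continued minus principal equals (-(32/143)*sqrt(22)) - ((19/6)*pi)*i.


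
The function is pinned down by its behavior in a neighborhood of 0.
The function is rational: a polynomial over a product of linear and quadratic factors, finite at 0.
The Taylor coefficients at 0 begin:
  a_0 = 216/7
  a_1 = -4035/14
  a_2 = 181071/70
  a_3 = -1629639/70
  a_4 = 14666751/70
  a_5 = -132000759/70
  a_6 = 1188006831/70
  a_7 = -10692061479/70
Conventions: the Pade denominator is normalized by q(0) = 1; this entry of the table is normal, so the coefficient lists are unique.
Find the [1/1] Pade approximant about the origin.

The Pade approximant has numerator coefficients [216/7, -151593/13450]; denominator coefficients [1, 60357/6725].

Taylor coefficients needed (read off): a_0 = 216/7, a_1 = -4035/14, a_2 = 181071/70.
Write the denominator as Q(w) = 1 + q1*w. Requiring Q*f - P = O(w^3) with deg P <= 1 kills the coefficients of w^2..w^2 in Q*f:
  w^2: a_2 + q1*a_1 = 0, i.e. 181071/70 + (-4035/14)*q1 = 0.
Solving this linear system: q1 = 60357/6725.
The numerator is Q*f truncated at degree 1: P0 = a_0 = 216/7; P1 = a_1 + q1*a_0 = -151593/13450.


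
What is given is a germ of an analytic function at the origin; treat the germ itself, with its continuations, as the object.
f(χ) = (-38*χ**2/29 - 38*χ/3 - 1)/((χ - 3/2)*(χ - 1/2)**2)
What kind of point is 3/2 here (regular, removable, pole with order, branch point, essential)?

The denominator factor χ - 3/2 vanishes at 3/2 and appears to the power 1; the numerator there equals -1331/58, nonzero, and no other factor vanishes.
Hence a pole whose order is the multiplicity, 1.

The point is a pole of order 1.


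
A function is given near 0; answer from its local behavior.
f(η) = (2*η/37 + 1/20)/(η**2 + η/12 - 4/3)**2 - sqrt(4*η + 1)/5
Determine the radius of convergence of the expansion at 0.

The radius of convergence is 1/4.

Denominator factor (η**2 + η/12 - 4/3)^2: discriminant 769/144, real irrational roots -1/24 + (1/24)*sqrt(769) and -1/24 - (1/24)*sqrt(769); poles of order 2, moduli -1/24 + (1/24)*sqrt(769) and 1/24 + (1/24)*sqrt(769).
Branch term (-1/5)*sqrt(1 - η/(-1/4)): its argument vanishes at η = -1/4, a square-root branch point, modulus 1/4.
The radius of convergence is the smallest modulus among the singular points: 1/4.


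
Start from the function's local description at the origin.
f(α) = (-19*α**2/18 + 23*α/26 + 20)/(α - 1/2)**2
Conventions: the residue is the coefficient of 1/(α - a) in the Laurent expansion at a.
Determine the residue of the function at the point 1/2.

The residue is -20/117.

At the order-2 pole 1/2 set g(α) = (α - (1/2))^2*f(α) = -19*α**2/18 + 23*α/26 + 20.
Order-2 pole: residue = g'(a); g'(1/2) = -20/117, so the residue is -20/117.


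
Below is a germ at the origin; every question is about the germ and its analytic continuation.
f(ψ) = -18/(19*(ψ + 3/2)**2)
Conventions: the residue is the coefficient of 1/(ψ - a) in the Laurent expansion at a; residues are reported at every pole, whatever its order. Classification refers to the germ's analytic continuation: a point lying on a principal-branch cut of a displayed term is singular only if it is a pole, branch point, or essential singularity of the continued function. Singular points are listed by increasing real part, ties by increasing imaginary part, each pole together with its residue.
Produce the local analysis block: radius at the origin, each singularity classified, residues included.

Radius of convergence at 0: 3/2.
At -3/2: a pole of order 2; residue 0.

Denominator factor (ψ + 3/2)^2: pole of order 2 at -3/2, modulus 3/2.
The radius of convergence is the smallest modulus among the singular points: 3/2.
At the order-2 pole -3/2 set g(ψ) = (ψ - (-3/2))^2*f(ψ) = -18/19.
Order-2 pole: residue = g'(a); g'(-3/2) = 0, so the residue is 0.


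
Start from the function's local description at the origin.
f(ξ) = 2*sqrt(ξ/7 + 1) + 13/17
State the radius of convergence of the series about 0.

Branch term (2)*sqrt(1 - ξ/(-7)): its argument vanishes at ξ = -7, a square-root branch point, modulus 7.
The radius of convergence is the smallest modulus among the singular points: 7.

The radius of convergence is 7.


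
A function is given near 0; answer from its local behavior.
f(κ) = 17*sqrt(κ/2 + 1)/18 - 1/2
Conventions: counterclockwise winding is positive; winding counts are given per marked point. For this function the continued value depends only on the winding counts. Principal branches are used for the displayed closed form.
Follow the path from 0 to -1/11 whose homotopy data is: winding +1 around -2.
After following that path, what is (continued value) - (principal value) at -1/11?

Continued minus principal equals -(17/198)*sqrt(462).

The rational part is single-valued and drops out of the difference; each branch term changes only by its own monodromy.
(17/18)*sqrt(1 - κ/(-2)): winding +1 is odd, the square root flips sign, contributing -2*(17/18)*sqrt(1 - (-1/11)/(-2)) = -2*(17/18)*sqrt(21/22) = -(17/198)*sqrt(462).
Summing the contributions at κ = -1/11 gives -(17/198)*sqrt(462).


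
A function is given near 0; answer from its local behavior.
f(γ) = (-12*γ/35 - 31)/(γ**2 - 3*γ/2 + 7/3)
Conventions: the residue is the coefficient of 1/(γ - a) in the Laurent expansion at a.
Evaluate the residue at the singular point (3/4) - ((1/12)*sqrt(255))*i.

The factor γ**2 - 3*γ/2 + 7/3 splits as (γ - a)(γ - a') with a = (3/4) - ((1/12)*sqrt(255))*i, a' = (3/4) + ((1/12)*sqrt(255))*i. At the order-1 pole a set g(γ) = (γ - a)*f(γ) = [-12*γ/35 - 31] / (γ - a').
Simple pole: residue = g(a) at a = (3/4) - ((1/12)*sqrt(255))*i, which is (-6/35) - ((2188/2975)*sqrt(255))*i.

The residue is (-6/35) - ((2188/2975)*sqrt(255))*i.


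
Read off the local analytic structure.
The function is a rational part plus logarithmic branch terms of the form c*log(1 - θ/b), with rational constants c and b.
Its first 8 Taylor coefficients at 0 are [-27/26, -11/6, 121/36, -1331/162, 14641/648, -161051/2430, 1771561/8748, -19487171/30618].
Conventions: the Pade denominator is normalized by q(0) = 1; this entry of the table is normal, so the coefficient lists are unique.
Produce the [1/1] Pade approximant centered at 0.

The Pade approximant has numerator coefficients [-27/26, -583/156]; denominator coefficients [1, 11/6].

Taylor coefficients needed (read off): a_0 = -27/26, a_1 = -11/6, a_2 = 121/36.
Write the denominator as Q(θ) = 1 + q1*θ. Requiring Q*f - P = O(θ^3) with deg P <= 1 kills the coefficients of θ^2..θ^2 in Q*f:
  θ^2: a_2 + q1*a_1 = 0, i.e. 121/36 + (-11/6)*q1 = 0.
Solving this linear system: q1 = 11/6.
The numerator is Q*f truncated at degree 1: P0 = a_0 = -27/26; P1 = a_1 + q1*a_0 = -583/156.


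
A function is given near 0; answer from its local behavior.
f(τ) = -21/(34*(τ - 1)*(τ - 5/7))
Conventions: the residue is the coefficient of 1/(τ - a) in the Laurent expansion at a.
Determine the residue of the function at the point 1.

At the order-1 pole 1 set g(τ) = (τ - (1))*f(τ) = -21/(34*(τ - 5/7)).
Simple pole: residue = g(a) at a = 1, which is -147/68.

The residue is -147/68.


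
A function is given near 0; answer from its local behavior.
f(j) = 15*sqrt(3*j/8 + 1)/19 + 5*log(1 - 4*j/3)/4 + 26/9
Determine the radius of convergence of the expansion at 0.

The radius of convergence is 3/4.

Branch term (15/19)*sqrt(1 - j/(-8/3)): its argument vanishes at j = -8/3, a square-root branch point, modulus 8/3.
Branch term (5/4)*log(1 - j/(3/4)): its argument vanishes at j = 3/4, a logarithmic branch point, modulus 3/4.
The radius of convergence is the smallest modulus among the singular points: 3/4.


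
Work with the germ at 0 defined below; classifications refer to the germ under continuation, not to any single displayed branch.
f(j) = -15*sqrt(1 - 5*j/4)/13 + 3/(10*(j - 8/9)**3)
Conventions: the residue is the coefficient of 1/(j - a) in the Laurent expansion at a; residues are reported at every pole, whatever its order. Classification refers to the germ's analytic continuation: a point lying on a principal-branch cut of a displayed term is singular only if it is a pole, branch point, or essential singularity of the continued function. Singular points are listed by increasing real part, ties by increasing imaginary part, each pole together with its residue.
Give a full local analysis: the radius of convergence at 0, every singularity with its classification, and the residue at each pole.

Radius of convergence at 0: 4/5.
At 4/5: an algebraic (square-root) branch point.
At 8/9: a pole of order 3; residue 0.

Denominator factor (j - 8/9)^3: pole of order 3 at 8/9, modulus 8/9.
Branch term (-15/13)*sqrt(1 - j/(4/5)): its argument vanishes at j = 4/5, a square-root branch point, modulus 4/5.
The radius of convergence is the smallest modulus among the singular points: 4/5.
The branch term is analytic at 8/9 and contributes nothing to the residue; only the rational part matters.
At the order-3 pole 8/9 set g(j) = (j - (8/9))^3*(rational part) = 3/10.
Order-3 pole: residue = g''(a)/2; g''(8/9) = 0, so the residue is 0.
List the singular points by increasing real part (a conjugate pair: the negative imaginary part first).


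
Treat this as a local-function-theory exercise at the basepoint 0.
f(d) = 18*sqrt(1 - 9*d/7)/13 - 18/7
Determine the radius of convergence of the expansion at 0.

The radius of convergence is 7/9.

Branch term (18/13)*sqrt(1 - d/(7/9)): its argument vanishes at d = 7/9, a square-root branch point, modulus 7/9.
The radius of convergence is the smallest modulus among the singular points: 7/9.


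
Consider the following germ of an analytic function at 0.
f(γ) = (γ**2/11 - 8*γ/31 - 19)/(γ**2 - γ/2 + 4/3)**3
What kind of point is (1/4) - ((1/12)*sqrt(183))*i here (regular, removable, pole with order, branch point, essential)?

The point is a pole of order 3.

The denominator factor γ**2 - γ/2 + 4/3 vanishes at (1/4) - ((1/12)*sqrt(183))*i and appears to the power 3; the numerator there equals (-156923/8184) + ((145/8184)*sqrt(183))*i, nonzero, and no other factor vanishes.
Hence a pole whose order is the multiplicity, 3.


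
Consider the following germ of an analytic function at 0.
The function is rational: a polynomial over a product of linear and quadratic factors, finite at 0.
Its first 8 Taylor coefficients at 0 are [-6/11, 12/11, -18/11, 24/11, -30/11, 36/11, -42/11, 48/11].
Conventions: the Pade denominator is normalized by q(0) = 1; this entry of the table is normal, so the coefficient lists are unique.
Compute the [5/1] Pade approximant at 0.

The Pade approximant has numerator coefficients [-6/11, 5/11, -4/11, 3/11, -2/11, 1/11]; denominator coefficients [1, 7/6].

Taylor coefficients needed (read off): a_0 = -6/11, a_1 = 12/11, a_2 = -18/11, a_3 = 24/11, a_4 = -30/11, a_5 = 36/11, a_6 = -42/11.
Write the denominator as Q(x) = 1 + q1*x. Requiring Q*f - P = O(x^7) with deg P <= 5 kills the coefficients of x^6..x^6 in Q*f:
  x^6: a_6 + q1*a_5 = 0, i.e. -42/11 + (36/11)*q1 = 0.
Solving this linear system: q1 = 7/6.
The numerator is Q*f truncated at degree 5: P0 = a_0 = -6/11; P1 = a_1 + q1*a_0 = 5/11; P2 = a_2 + q1*a_1 = -4/11; P3 = a_3 + q1*a_2 = 3/11; P4 = a_4 + q1*a_3 = -2/11; P5 = a_5 + q1*a_4 = 1/11.


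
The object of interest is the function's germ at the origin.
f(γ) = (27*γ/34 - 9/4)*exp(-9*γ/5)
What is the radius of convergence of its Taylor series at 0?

The radius of convergence is infinite.

The factor exp(-9*γ/5) is entire and contributes no finite singular point.
The polynomial part has no poles.
No finite singular points: the Taylor series at 0 converges everywhere.


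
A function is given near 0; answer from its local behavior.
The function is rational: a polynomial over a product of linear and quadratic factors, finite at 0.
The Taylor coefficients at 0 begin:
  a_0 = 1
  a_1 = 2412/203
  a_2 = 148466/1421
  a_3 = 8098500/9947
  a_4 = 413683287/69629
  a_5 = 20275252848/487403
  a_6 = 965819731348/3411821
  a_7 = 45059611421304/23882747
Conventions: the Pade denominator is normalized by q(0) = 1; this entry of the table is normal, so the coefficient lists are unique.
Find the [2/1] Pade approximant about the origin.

The Pade approximant has numerator coefficients [1, 61621746/15069299, 179183654/15069299]; denominator coefficients [1, -4049250/519631].

Taylor coefficients needed (read off): a_0 = 1, a_1 = 2412/203, a_2 = 148466/1421, a_3 = 8098500/9947.
Write the denominator as Q(φ) = 1 + q1*φ. Requiring Q*f - P = O(φ^4) with deg P <= 2 kills the coefficients of φ^3..φ^3 in Q*f:
  φ^3: a_3 + q1*a_2 = 0, i.e. 8098500/9947 + (148466/1421)*q1 = 0.
Solving this linear system: q1 = -4049250/519631.
The numerator is Q*f truncated at degree 2: P0 = a_0 = 1; P1 = a_1 + q1*a_0 = 61621746/15069299; P2 = a_2 + q1*a_1 = 179183654/15069299.


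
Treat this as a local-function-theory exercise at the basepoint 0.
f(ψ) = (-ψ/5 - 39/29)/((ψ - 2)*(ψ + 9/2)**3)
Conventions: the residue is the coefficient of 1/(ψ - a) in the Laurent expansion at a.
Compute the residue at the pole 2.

At the order-1 pole 2 set g(ψ) = (ψ - (2))*f(ψ) = (-ψ/5 - 39/29)/(ψ + 9/2)**3.
Simple pole: residue = g(a) at a = 2, which is -2024/318565.

The residue is -2024/318565.


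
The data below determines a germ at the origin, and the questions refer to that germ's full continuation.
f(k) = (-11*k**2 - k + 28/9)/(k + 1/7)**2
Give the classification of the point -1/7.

The denominator factor k + 1/7 vanishes at -1/7 and appears to the power 2; the numerator there equals 1336/441, nonzero, and no other factor vanishes.
Hence a pole whose order is the multiplicity, 2.

The point is a pole of order 2.


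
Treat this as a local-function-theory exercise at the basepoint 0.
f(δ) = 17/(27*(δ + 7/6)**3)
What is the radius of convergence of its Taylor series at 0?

Denominator factor (δ + 7/6)^3: pole of order 3 at -7/6, modulus 7/6.
The radius of convergence is the smallest modulus among the singular points: 7/6.

The radius of convergence is 7/6.


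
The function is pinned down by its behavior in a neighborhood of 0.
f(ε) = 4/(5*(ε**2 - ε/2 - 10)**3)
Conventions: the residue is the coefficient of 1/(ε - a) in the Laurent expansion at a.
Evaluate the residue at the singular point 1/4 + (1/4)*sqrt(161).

The residue is (768/20866405)*sqrt(161).

The factor ε**2 - ε/2 - 10 splits as (ε - a)(ε - a') with a = 1/4 + (1/4)*sqrt(161), a' = 1/4 - (1/4)*sqrt(161). At the order-3 pole a set g(ε) = (ε - a)^3*f(ε) = [4/5] / (ε - a')^3.
Order-3 pole: residue = g''(a)/2; g''(1/4 + (1/4)*sqrt(161)) = (1536/20866405)*sqrt(161), so the residue is (768/20866405)*sqrt(161).


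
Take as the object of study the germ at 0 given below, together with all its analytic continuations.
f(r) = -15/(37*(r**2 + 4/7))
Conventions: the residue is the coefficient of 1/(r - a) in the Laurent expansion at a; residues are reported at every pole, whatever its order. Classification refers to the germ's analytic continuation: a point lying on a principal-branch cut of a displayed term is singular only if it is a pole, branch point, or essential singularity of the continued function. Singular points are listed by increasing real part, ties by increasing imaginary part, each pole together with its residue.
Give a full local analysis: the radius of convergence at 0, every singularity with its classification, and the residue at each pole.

Radius of convergence at 0: (2/7)*sqrt(7).
At -((2/7)*sqrt(7))*i: a pole of order 1; residue -((15/148)*sqrt(7))*i.
At ((2/7)*sqrt(7))*i: a pole of order 1; residue ((15/148)*sqrt(7))*i.

Denominator factor (r**2 + 4/7): discriminant -16/7, complex-conjugate roots ((2/7)*sqrt(7))*i and -((2/7)*sqrt(7))*i; poles of order 1, moduli (2/7)*sqrt(7) and (2/7)*sqrt(7).
The radius of convergence is the smallest modulus among the singular points: (2/7)*sqrt(7).
The factor r**2 + 4/7 splits as (r - a)(r - a') with a = -((2/7)*sqrt(7))*i, a' = ((2/7)*sqrt(7))*i. At the order-1 pole a set g(r) = (r - a)*f(r) = [-15/37] / (r - a').
Simple pole: residue = g(a) at a = -((2/7)*sqrt(7))*i, which is -((15/148)*sqrt(7))*i.
The factor r**2 + 4/7 splits as (r - a)(r - a') with a = ((2/7)*sqrt(7))*i, a' = -((2/7)*sqrt(7))*i. At the order-1 pole a set g(r) = (r - a)*f(r) = [-15/37] / (r - a').
Simple pole: residue = g(a) at a = ((2/7)*sqrt(7))*i, which is ((15/148)*sqrt(7))*i.
List the singular points by increasing real part (a conjugate pair: the negative imaginary part first).


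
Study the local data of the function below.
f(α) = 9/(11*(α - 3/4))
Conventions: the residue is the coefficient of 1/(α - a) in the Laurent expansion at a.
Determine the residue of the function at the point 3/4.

At the order-1 pole 3/4 set g(α) = (α - (3/4))*f(α) = 9/11.
Simple pole: residue = g(a) at a = 3/4, which is 9/11.

The residue is 9/11.


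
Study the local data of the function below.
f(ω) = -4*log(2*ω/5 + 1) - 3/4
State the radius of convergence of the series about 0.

The radius of convergence is 5/2.

Branch term (-4)*log(1 - ω/(-5/2)): its argument vanishes at ω = -5/2, a logarithmic branch point, modulus 5/2.
The radius of convergence is the smallest modulus among the singular points: 5/2.


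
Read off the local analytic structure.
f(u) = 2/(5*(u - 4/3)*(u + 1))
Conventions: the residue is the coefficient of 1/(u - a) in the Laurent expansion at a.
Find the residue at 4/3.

At the order-1 pole 4/3 set g(u) = (u - (4/3))*f(u) = 2/(5*(u + 1)).
Simple pole: residue = g(a) at a = 4/3, which is 6/35.

The residue is 6/35.


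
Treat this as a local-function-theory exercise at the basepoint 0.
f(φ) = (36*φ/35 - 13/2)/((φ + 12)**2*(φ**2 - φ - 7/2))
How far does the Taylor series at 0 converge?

The radius of convergence is -1/2 + (1/2)*sqrt(15).

Denominator factor (φ**2 - φ - 7/2): discriminant 15, real irrational roots 1/2 + (1/2)*sqrt(15) and 1/2 - (1/2)*sqrt(15); poles of order 1, moduli 1/2 + (1/2)*sqrt(15) and -1/2 + (1/2)*sqrt(15).
Denominator factor (φ + 12)^2: pole of order 2 at -12, modulus 12.
The radius of convergence is the smallest modulus among the singular points: -1/2 + (1/2)*sqrt(15).


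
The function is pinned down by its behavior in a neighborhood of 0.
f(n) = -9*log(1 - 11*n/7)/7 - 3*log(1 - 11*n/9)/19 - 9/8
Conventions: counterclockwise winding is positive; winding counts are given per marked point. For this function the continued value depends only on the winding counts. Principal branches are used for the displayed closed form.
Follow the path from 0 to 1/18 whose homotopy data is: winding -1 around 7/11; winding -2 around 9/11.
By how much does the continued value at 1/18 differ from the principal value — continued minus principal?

The rational part is single-valued and drops out of the difference; each branch term changes only by its own monodromy.
(-9/7)*log(1 - n/(7/11)): each positive loop around 7/11 adds 2*pi*i to the log, so winding -1 contributes (-9/7)*(-1)*2*pi*i = (18/7)*pi*i.
(-3/19)*log(1 - n/(9/11)): each positive loop around 9/11 adds 2*pi*i to the log, so winding -2 contributes (-3/19)*(-2)*2*pi*i = (12/19)*pi*i.
Summing the contributions at n = 1/18 gives (426/133)*pi*i.

Continued minus principal equals (426/133)*pi*i.


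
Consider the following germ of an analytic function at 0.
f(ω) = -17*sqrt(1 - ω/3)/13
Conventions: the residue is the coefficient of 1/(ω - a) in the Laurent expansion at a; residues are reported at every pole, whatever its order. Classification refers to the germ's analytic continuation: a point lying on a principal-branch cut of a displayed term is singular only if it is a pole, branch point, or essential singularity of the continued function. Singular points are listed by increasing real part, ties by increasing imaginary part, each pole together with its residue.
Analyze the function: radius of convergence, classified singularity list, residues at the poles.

Branch term (-17/13)*sqrt(1 - ω/(3)): its argument vanishes at ω = 3, a square-root branch point, modulus 3.
The radius of convergence is the smallest modulus among the singular points: 3.

Radius of convergence at 0: 3.
At 3: an algebraic (square-root) branch point.
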